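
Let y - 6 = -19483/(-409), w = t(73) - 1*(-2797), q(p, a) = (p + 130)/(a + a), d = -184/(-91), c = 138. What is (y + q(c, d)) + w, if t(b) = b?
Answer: 112504237/37628 ≈ 2989.9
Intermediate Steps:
d = 184/91 (d = -184*(-1/91) = 184/91 ≈ 2.0220)
q(p, a) = (130 + p)/(2*a) (q(p, a) = (130 + p)/((2*a)) = (130 + p)*(1/(2*a)) = (130 + p)/(2*a))
w = 2870 (w = 73 - 1*(-2797) = 73 + 2797 = 2870)
y = 21937/409 (y = 6 - 19483/(-409) = 6 - 19483*(-1/409) = 6 + 19483/409 = 21937/409 ≈ 53.636)
(y + q(c, d)) + w = (21937/409 + (130 + 138)/(2*(184/91))) + 2870 = (21937/409 + (½)*(91/184)*268) + 2870 = (21937/409 + 6097/92) + 2870 = 4511877/37628 + 2870 = 112504237/37628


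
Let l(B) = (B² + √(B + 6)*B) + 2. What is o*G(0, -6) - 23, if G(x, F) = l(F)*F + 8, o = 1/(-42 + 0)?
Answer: -373/21 ≈ -17.762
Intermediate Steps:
o = -1/42 (o = 1/(-42) = -1/42 ≈ -0.023810)
l(B) = 2 + B² + B*√(6 + B) (l(B) = (B² + √(6 + B)*B) + 2 = (B² + B*√(6 + B)) + 2 = 2 + B² + B*√(6 + B))
G(x, F) = 8 + F*(2 + F² + F*√(6 + F)) (G(x, F) = (2 + F² + F*√(6 + F))*F + 8 = F*(2 + F² + F*√(6 + F)) + 8 = 8 + F*(2 + F² + F*√(6 + F)))
o*G(0, -6) - 23 = -(8 - 6*(2 + (-6)² - 6*√(6 - 6)))/42 - 23 = -(8 - 6*(2 + 36 - 6*√0))/42 - 23 = -(8 - 6*(2 + 36 - 6*0))/42 - 23 = -(8 - 6*(2 + 36 + 0))/42 - 23 = -(8 - 6*38)/42 - 23 = -(8 - 228)/42 - 23 = -1/42*(-220) - 23 = 110/21 - 23 = -373/21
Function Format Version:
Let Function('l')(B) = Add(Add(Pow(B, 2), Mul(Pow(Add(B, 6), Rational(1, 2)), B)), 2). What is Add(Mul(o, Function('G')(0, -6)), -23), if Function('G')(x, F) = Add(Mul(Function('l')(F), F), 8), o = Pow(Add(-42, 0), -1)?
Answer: Rational(-373, 21) ≈ -17.762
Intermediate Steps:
o = Rational(-1, 42) (o = Pow(-42, -1) = Rational(-1, 42) ≈ -0.023810)
Function('l')(B) = Add(2, Pow(B, 2), Mul(B, Pow(Add(6, B), Rational(1, 2)))) (Function('l')(B) = Add(Add(Pow(B, 2), Mul(Pow(Add(6, B), Rational(1, 2)), B)), 2) = Add(Add(Pow(B, 2), Mul(B, Pow(Add(6, B), Rational(1, 2)))), 2) = Add(2, Pow(B, 2), Mul(B, Pow(Add(6, B), Rational(1, 2)))))
Function('G')(x, F) = Add(8, Mul(F, Add(2, Pow(F, 2), Mul(F, Pow(Add(6, F), Rational(1, 2)))))) (Function('G')(x, F) = Add(Mul(Add(2, Pow(F, 2), Mul(F, Pow(Add(6, F), Rational(1, 2)))), F), 8) = Add(Mul(F, Add(2, Pow(F, 2), Mul(F, Pow(Add(6, F), Rational(1, 2))))), 8) = Add(8, Mul(F, Add(2, Pow(F, 2), Mul(F, Pow(Add(6, F), Rational(1, 2)))))))
Add(Mul(o, Function('G')(0, -6)), -23) = Add(Mul(Rational(-1, 42), Add(8, Mul(-6, Add(2, Pow(-6, 2), Mul(-6, Pow(Add(6, -6), Rational(1, 2))))))), -23) = Add(Mul(Rational(-1, 42), Add(8, Mul(-6, Add(2, 36, Mul(-6, Pow(0, Rational(1, 2))))))), -23) = Add(Mul(Rational(-1, 42), Add(8, Mul(-6, Add(2, 36, Mul(-6, 0))))), -23) = Add(Mul(Rational(-1, 42), Add(8, Mul(-6, Add(2, 36, 0)))), -23) = Add(Mul(Rational(-1, 42), Add(8, Mul(-6, 38))), -23) = Add(Mul(Rational(-1, 42), Add(8, -228)), -23) = Add(Mul(Rational(-1, 42), -220), -23) = Add(Rational(110, 21), -23) = Rational(-373, 21)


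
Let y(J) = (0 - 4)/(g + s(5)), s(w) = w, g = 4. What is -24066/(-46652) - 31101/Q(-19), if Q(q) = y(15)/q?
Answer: -62026970607/46652 ≈ -1.3296e+6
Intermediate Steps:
y(J) = -4/9 (y(J) = (0 - 4)/(4 + 5) = -4/9)
Q(q) = -4/(9*q)
-24066/(-46652) - 31101/Q(-19) = -24066/(-46652) - 31101/((-4/9/(-19))) = -24066*(-1/46652) - 31101/((-4/9*(-1/19))) = 12033/23326 - 31101/4/171 = 12033/23326 - 31101*171/4 = 12033/23326 - 5318271/4 = -62026970607/46652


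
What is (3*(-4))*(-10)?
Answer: 120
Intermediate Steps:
(3*(-4))*(-10) = -12*(-10) = 120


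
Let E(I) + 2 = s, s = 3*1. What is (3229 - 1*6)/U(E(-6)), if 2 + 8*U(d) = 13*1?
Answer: 2344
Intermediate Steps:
s = 3
E(I) = 1 (E(I) = -2 + 3 = 1)
U(d) = 11/8 (U(d) = -¼ + (13*1)/8 = -¼ + (⅛)*13 = -¼ + 13/8 = 11/8)
(3229 - 1*6)/U(E(-6)) = (3229 - 1*6)/(11/8) = (3229 - 6)*(8/11) = 3223*(8/11) = 2344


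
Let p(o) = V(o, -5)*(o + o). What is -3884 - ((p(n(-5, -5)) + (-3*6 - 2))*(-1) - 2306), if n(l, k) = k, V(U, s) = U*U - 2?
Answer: -1828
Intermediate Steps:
V(U, s) = -2 + U² (V(U, s) = U² - 2 = -2 + U²)
p(o) = 2*o*(-2 + o²) (p(o) = (-2 + o²)*(o + o) = (-2 + o²)*(2*o) = 2*o*(-2 + o²))
-3884 - ((p(n(-5, -5)) + (-3*6 - 2))*(-1) - 2306) = -3884 - ((2*(-5)*(-2 + (-5)²) + (-3*6 - 2))*(-1) - 2306) = -3884 - ((2*(-5)*(-2 + 25) + (-18 - 2))*(-1) - 2306) = -3884 - ((2*(-5)*23 - 20)*(-1) - 2306) = -3884 - ((-230 - 20)*(-1) - 2306) = -3884 - (-250*(-1) - 2306) = -3884 - (250 - 2306) = -3884 - 1*(-2056) = -3884 + 2056 = -1828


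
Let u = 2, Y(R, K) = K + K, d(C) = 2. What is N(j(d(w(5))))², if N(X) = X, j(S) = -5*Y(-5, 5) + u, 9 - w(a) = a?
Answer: 2304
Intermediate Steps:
w(a) = 9 - a
Y(R, K) = 2*K
j(S) = -48 (j(S) = -10*5 + 2 = -5*10 + 2 = -50 + 2 = -48)
N(j(d(w(5))))² = (-48)² = 2304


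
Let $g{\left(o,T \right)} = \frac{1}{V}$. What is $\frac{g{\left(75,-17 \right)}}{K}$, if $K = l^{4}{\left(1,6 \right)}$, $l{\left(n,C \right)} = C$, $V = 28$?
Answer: $\frac{1}{36288} \approx 2.7557 \cdot 10^{-5}$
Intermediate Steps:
$g{\left(o,T \right)} = \frac{1}{28}$
$K = 1296$ ($K = 6^{4} = 1296$)
$\frac{g{\left(75,-17 \right)}}{K} = \frac{1}{28 \cdot 1296} = \frac{1}{28} \cdot \frac{1}{1296} = \frac{1}{36288}$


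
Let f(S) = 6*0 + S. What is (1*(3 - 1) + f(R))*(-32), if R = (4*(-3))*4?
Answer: 1472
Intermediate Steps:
R = -48 (R = -12*4 = -48)
f(S) = S (f(S) = 0 + S = S)
(1*(3 - 1) + f(R))*(-32) = (1*(3 - 1) - 48)*(-32) = (1*2 - 48)*(-32) = (2 - 48)*(-32) = -46*(-32) = 1472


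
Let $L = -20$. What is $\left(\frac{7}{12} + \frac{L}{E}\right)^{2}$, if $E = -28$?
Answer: $\frac{11881}{7056} \approx 1.6838$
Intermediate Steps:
$\left(\frac{7}{12} + \frac{L}{E}\right)^{2} = \left(\frac{7}{12} - \frac{20}{-28}\right)^{2} = \left(7 \cdot \frac{1}{12} - - \frac{5}{7}\right)^{2} = \left(\frac{7}{12} + \frac{5}{7}\right)^{2} = \left(\frac{109}{84}\right)^{2} = \frac{11881}{7056}$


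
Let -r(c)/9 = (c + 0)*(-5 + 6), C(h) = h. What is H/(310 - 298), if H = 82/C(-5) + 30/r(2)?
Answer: -271/180 ≈ -1.5056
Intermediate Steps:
r(c) = -9*c (r(c) = -9*(c + 0)*(-5 + 6) = -9*c)
H = -271/15 (H = 82/(-5) + 30/((-9*2)) = 82*(-⅕) + 30/(-18) = -82/5 + 30*(-1/18) = -82/5 - 5/3 = -271/15 ≈ -18.067)
H/(310 - 298) = -271/(15*(310 - 298)) = -271/15/12 = -271/15*1/12 = -271/180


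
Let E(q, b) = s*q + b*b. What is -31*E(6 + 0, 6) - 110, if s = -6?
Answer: -110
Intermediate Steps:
E(q, b) = b**2 - 6*q (E(q, b) = -6*q + b*b = -6*q + b**2 = b**2 - 6*q)
-31*E(6 + 0, 6) - 110 = -31*(6**2 - 6*(6 + 0)) - 110 = -31*(36 - 6*6) - 110 = -31*(36 - 36) - 110 = -31*0 - 110 = 0 - 110 = -110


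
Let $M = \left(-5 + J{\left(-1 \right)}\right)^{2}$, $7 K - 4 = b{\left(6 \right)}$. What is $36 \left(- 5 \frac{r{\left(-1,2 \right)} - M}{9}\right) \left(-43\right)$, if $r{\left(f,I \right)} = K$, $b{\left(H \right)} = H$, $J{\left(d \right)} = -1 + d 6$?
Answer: $- \frac{858280}{7} \approx -1.2261 \cdot 10^{5}$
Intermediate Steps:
$J{\left(d \right)} = -1 + 6 d$
$K = \frac{10}{7}$ ($K = \frac{4}{7} + \frac{1}{7} \cdot 6 = \frac{4}{7} + \frac{6}{7} = \frac{10}{7} \approx 1.4286$)
$r{\left(f,I \right)} = \frac{10}{7}$
$M = 144$ ($M = \left(-5 + \left(-1 + 6 \left(-1\right)\right)\right)^{2} = \left(-5 - 7\right)^{2} = \left(-12\right)^{2} = 144$)
$36 \left(- 5 \frac{r{\left(-1,2 \right)} - M}{9}\right) \left(-43\right) = 36 \left(- 5 \frac{\frac{10}{7} - 144}{9}\right) \left(-43\right) = 36 \left(- 5 \left(\frac{10}{7} - 144\right) \frac{1}{9}\right) \left(-43\right) = 36 \left(- 5 \left(\left(- \frac{998}{7}\right) \frac{1}{9}\right)\right) \left(-43\right) = 36 \left(\left(-5\right) \left(- \frac{998}{63}\right)\right) \left(-43\right) = 36 \cdot \frac{4990}{63} \left(-43\right) = \frac{19960}{7} \left(-43\right) = - \frac{858280}{7}$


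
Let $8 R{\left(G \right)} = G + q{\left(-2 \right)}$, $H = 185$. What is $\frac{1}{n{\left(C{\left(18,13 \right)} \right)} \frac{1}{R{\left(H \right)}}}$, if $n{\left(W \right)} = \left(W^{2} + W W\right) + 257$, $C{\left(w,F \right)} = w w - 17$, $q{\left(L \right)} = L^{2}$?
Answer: $\frac{27}{215720} \approx 0.00012516$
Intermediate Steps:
$R{\left(G \right)} = \frac{1}{2} + \frac{G}{8}$ ($R{\left(G \right)} = \frac{G + \left(-2\right)^{2}}{8} = \frac{G + 4}{8} = \frac{4 + G}{8} = \frac{1}{2} + \frac{G}{8}$)
$C{\left(w,F \right)} = -17 + w^{2}$ ($C{\left(w,F \right)} = w^{2} - 17 = -17 + w^{2}$)
$n{\left(W \right)} = 257 + 2 W^{2}$ ($n{\left(W \right)} = \left(W^{2} + W^{2}\right) + 257 = 2 W^{2} + 257 = 257 + 2 W^{2}$)
$\frac{1}{n{\left(C{\left(18,13 \right)} \right)} \frac{1}{R{\left(H \right)}}} = \frac{1}{\left(257 + 2 \left(-17 + 18^{2}\right)^{2}\right) \frac{1}{\frac{1}{2} + \frac{1}{8} \cdot 185}} = \frac{1}{\left(257 + 2 \left(-17 + 324\right)^{2}\right) \frac{1}{\frac{1}{2} + \frac{185}{8}}} = \frac{1}{\left(257 + 2 \cdot 307^{2}\right) \frac{1}{\frac{189}{8}}} = \frac{1}{\left(257 + 2 \cdot 94249\right) \frac{8}{189}} = \frac{1}{\left(257 + 188498\right) \frac{8}{189}} = \frac{1}{188755 \cdot \frac{8}{189}} = \frac{1}{\frac{215720}{27}} = \frac{27}{215720}$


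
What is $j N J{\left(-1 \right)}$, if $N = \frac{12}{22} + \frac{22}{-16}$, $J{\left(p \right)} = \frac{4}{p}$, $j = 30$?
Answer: $\frac{1095}{11} \approx 99.545$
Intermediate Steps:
$N = - \frac{73}{88}$ ($N = 12 \cdot \frac{1}{22} + 22 \left(- \frac{1}{16}\right) = \frac{6}{11} - \frac{11}{8} = - \frac{73}{88} \approx -0.82955$)
$j N J{\left(-1 \right)} = 30 \left(- \frac{73}{88}\right) \frac{4}{-1} = - \frac{1095 \cdot 4 \left(-1\right)}{44} = \left(- \frac{1095}{44}\right) \left(-4\right) = \frac{1095}{11}$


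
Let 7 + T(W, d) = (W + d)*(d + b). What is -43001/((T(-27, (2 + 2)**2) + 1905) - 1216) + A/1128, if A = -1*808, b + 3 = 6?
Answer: -6110914/66693 ≈ -91.628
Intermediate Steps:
b = 3 (b = -3 + 6 = 3)
T(W, d) = -7 + (3 + d)*(W + d) (T(W, d) = -7 + (W + d)*(d + 3) = -7 + (W + d)*(3 + d) = -7 + (3 + d)*(W + d))
A = -808
-43001/((T(-27, (2 + 2)**2) + 1905) - 1216) + A/1128 = -43001/(((-7 + ((2 + 2)**2)**2 + 3*(-27) + 3*(2 + 2)**2 - 27*(2 + 2)**2) + 1905) - 1216) - 808/1128 = -43001/(((-7 + (4**2)**2 - 81 + 3*4**2 - 27*4**2) + 1905) - 1216) - 808*1/1128 = -43001/(((-7 + 16**2 - 81 + 3*16 - 27*16) + 1905) - 1216) - 101/141 = -43001/(((-7 + 256 - 81 + 48 - 432) + 1905) - 1216) - 101/141 = -43001/((-216 + 1905) - 1216) - 101/141 = -43001/(1689 - 1216) - 101/141 = -43001/473 - 101/141 = -6110914/66693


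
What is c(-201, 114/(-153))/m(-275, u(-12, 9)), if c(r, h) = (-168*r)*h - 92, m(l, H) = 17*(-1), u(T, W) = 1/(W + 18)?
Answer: 429292/289 ≈ 1485.4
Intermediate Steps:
u(T, W) = 1/(18 + W)
m(l, H) = -17
c(r, h) = -92 - 168*h*r (c(r, h) = -168*h*r - 92 = -92 - 168*h*r)
c(-201, 114/(-153))/m(-275, u(-12, 9)) = (-92 - 168*114/(-153)*(-201))/(-17) = (-92 - 168*114*(-1/153)*(-201))*(-1/17) = (-92 - 168*(-38/51)*(-201))*(-1/17) = (-92 - 427728/17)*(-1/17) = -429292/17*(-1/17) = 429292/289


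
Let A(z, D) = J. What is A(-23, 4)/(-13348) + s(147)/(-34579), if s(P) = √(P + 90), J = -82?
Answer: 41/6674 - √237/34579 ≈ 0.0056980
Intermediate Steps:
s(P) = √(90 + P)
A(z, D) = -82
A(-23, 4)/(-13348) + s(147)/(-34579) = -82/(-13348) + √(90 + 147)/(-34579) = -82*(-1/13348) + √237*(-1/34579) = 41/6674 - √237/34579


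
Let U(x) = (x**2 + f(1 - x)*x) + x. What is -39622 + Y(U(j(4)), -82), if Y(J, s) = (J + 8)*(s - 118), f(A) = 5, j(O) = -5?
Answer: -40222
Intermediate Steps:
U(x) = x**2 + 6*x (U(x) = (x**2 + 5*x) + x = x**2 + 6*x)
Y(J, s) = (-118 + s)*(8 + J) (Y(J, s) = (8 + J)*(-118 + s) = (-118 + s)*(8 + J))
-39622 + Y(U(j(4)), -82) = -39622 + (-944 - (-590)*(6 - 5) + 8*(-82) - 5*(6 - 5)*(-82)) = -39622 + (-944 - (-590) - 656 - 5*1*(-82)) = -39622 + (-944 - 118*(-5) - 656 - 5*(-82)) = -39622 + (-944 + 590 - 656 + 410) = -39622 - 600 = -40222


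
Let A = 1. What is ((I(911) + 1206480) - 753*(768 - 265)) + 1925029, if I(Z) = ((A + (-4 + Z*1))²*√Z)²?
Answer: 619243951079406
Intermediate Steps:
I(Z) = Z*(-3 + Z)⁴ (I(Z) = ((1 + (-4 + Z*1))²*√Z)² = ((1 + (-4 + Z))²*√Z)² = ((-3 + Z)²*√Z)² = (√Z*(-3 + Z)²)² = Z*(-3 + Z)⁴)
((I(911) + 1206480) - 753*(768 - 265)) + 1925029 = ((911*(-3 + 911)⁴ + 1206480) - 753*(768 - 265)) + 1925029 = ((911*908⁴ + 1206480) - 753*503) + 1925029 = ((911*679740887296 + 1206480) - 378759) + 1925029 = ((619243948326656 + 1206480) - 378759) + 1925029 = (619243949533136 - 378759) + 1925029 = 619243949154377 + 1925029 = 619243951079406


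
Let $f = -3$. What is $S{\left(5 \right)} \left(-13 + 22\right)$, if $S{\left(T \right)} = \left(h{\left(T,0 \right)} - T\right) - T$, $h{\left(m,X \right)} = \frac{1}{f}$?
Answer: $-93$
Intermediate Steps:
$h{\left(m,X \right)} = - \frac{1}{3}$ ($h{\left(m,X \right)} = \frac{1}{-3} = - \frac{1}{3}$)
$S{\left(T \right)} = - \frac{1}{3} - 2 T$ ($S{\left(T \right)} = \left(- \frac{1}{3} - T\right) - T = - \frac{1}{3} - 2 T$)
$S{\left(5 \right)} \left(-13 + 22\right) = \left(- \frac{1}{3} - 10\right) \left(-13 + 22\right) = \left(- \frac{1}{3} - 10\right) 9 = \left(- \frac{31}{3}\right) 9 = -93$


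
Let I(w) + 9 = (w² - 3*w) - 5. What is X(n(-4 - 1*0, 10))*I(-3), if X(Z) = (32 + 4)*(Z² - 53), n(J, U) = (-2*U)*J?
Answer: 913968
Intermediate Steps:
n(J, U) = -2*J*U
I(w) = -14 + w² - 3*w (I(w) = -9 + ((w² - 3*w) - 5) = -9 + (-5 + w² - 3*w) = -14 + w² - 3*w)
X(Z) = -1908 + 36*Z² (X(Z) = 36*(-53 + Z²) = -1908 + 36*Z²)
X(n(-4 - 1*0, 10))*I(-3) = (-1908 + 36*(-2*(-4 - 1*0)*10)²)*(-14 + (-3)² - 3*(-3)) = (-1908 + 36*(-2*(-4 + 0)*10)²)*(-14 + 9 + 9) = (-1908 + 36*(-2*(-4)*10)²)*4 = (-1908 + 36*80²)*4 = (-1908 + 36*6400)*4 = (-1908 + 230400)*4 = 228492*4 = 913968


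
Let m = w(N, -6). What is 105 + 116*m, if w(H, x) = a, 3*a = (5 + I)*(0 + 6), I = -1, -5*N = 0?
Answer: 1033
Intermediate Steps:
N = 0 (N = -1/5*0 = 0)
a = 8 (a = ((5 - 1)*(0 + 6))/3 = (4*6)/3 = (1/3)*24 = 8)
w(H, x) = 8
m = 8
105 + 116*m = 105 + 116*8 = 105 + 928 = 1033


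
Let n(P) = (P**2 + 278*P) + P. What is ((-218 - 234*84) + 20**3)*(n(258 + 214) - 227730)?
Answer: -1504934508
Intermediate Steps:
n(P) = P**2 + 279*P
((-218 - 234*84) + 20**3)*(n(258 + 214) - 227730) = ((-218 - 234*84) + 20**3)*((258 + 214)*(279 + (258 + 214)) - 227730) = ((-218 - 19656) + 8000)*(472*(279 + 472) - 227730) = (-19874 + 8000)*(472*751 - 227730) = -11874*(354472 - 227730) = -11874*126742 = -1504934508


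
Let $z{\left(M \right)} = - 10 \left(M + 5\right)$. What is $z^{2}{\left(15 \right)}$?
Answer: $40000$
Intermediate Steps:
$z{\left(M \right)} = -50 - 10 M$ ($z{\left(M \right)} = - 10 \left(5 + M\right) = -50 - 10 M$)
$z^{2}{\left(15 \right)} = \left(-50 - 150\right)^{2} = \left(-200\right)^{2} = 40000$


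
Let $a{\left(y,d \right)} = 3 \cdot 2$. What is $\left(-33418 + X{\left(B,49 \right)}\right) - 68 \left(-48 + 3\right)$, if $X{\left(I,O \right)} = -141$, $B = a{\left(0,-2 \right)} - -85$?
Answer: $-30499$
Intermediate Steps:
$a{\left(y,d \right)} = 6$
$B = 91$ ($B = 6 - -85 = 6 + 85 = 91$)
$\left(-33418 + X{\left(B,49 \right)}\right) - 68 \left(-48 + 3\right) = \left(-33418 - 141\right) - 68 \left(-48 + 3\right) = -33559 - -3060 = -33559 + 3060 = -30499$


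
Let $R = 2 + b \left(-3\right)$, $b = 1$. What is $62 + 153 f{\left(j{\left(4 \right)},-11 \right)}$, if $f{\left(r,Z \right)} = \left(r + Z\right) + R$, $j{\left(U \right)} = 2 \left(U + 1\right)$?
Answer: $-244$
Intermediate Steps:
$R = -1$ ($R = 2 + 1 \left(-3\right) = 2 - 3 = -1$)
$j{\left(U \right)} = 2 + 2 U$ ($j{\left(U \right)} = 2 \left(1 + U\right) = 2 + 2 U$)
$f{\left(r,Z \right)} = -1 + Z + r$ ($f{\left(r,Z \right)} = \left(r + Z\right) - 1 = \left(Z + r\right) - 1 = -1 + Z + r$)
$62 + 153 f{\left(j{\left(4 \right)},-11 \right)} = 62 + 153 \left(-1 - 11 + \left(2 + 2 \cdot 4\right)\right) = 62 + 153 \left(-1 - 11 + \left(2 + 8\right)\right) = 62 + 153 \left(-1 - 11 + 10\right) = 62 + 153 \left(-2\right) = 62 - 306 = -244$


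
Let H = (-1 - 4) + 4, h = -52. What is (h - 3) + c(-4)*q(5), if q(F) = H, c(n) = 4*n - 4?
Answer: -35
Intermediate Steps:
H = -1 (H = -5 + 4 = -1)
c(n) = -4 + 4*n
q(F) = -1
(h - 3) + c(-4)*q(5) = (-52 - 3) + (-4 + 4*(-4))*(-1) = -55 + (-4 - 16)*(-1) = -55 - 20*(-1) = -55 + 20 = -35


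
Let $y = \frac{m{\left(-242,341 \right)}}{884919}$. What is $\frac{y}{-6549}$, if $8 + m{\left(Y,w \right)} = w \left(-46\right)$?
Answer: $\frac{38}{14032287} \approx 2.708 \cdot 10^{-6}$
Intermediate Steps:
$m{\left(Y,w \right)} = -8 - 46 w$ ($m{\left(Y,w \right)} = -8 + w \left(-46\right) = -8 - 46 w$)
$y = - \frac{2242}{126417}$ ($y = \frac{-8 - 15686}{884919} = \left(-8 - 15686\right) \frac{1}{884919} = \left(-15694\right) \frac{1}{884919} = - \frac{2242}{126417} \approx -0.017735$)
$\frac{y}{-6549} = - \frac{2242}{126417 \left(-6549\right)} = \left(- \frac{2242}{126417}\right) \left(- \frac{1}{6549}\right) = \frac{38}{14032287}$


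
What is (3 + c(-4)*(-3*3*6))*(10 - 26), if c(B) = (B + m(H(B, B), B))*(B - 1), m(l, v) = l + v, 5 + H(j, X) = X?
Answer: 73392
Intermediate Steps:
H(j, X) = -5 + X
c(B) = (-1 + B)*(-5 + 3*B) (c(B) = (B + ((-5 + B) + B))*(B - 1) = (B + (-5 + 2*B))*(-1 + B) = (-5 + 3*B)*(-1 + B) = (-1 + B)*(-5 + 3*B))
(3 + c(-4)*(-3*3*6))*(10 - 26) = (3 + (5 - 8*(-4) + 3*(-4)²)*(-3*3*6))*(10 - 26) = (3 + (5 + 32 + 3*16)*(-9*6))*(-16) = (3 + (5 + 32 + 48)*(-54))*(-16) = (3 + 85*(-54))*(-16) = (3 - 4590)*(-16) = -4587*(-16) = 73392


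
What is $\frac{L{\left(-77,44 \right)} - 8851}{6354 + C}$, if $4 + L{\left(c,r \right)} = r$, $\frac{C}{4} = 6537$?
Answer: $- \frac{2937}{10834} \approx -0.27109$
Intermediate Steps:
$C = 26148$ ($C = 4 \cdot 6537 = 26148$)
$L{\left(c,r \right)} = -4 + r$
$\frac{L{\left(-77,44 \right)} - 8851}{6354 + C} = \frac{\left(-4 + 44\right) - 8851}{6354 + 26148} = \frac{40 - 8851}{32502} = \left(-8811\right) \frac{1}{32502} = - \frac{2937}{10834}$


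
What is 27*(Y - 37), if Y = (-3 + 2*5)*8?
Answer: 513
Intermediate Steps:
Y = 56 (Y = (-3 + 10)*8 = 7*8 = 56)
27*(Y - 37) = 27*(56 - 37) = 27*19 = 513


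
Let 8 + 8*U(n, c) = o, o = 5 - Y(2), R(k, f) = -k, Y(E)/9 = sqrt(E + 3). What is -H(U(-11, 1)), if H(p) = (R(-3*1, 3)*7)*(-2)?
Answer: 42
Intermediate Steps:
Y(E) = 9*sqrt(3 + E) (Y(E) = 9*sqrt(E + 3) = 9*sqrt(3 + E))
o = 5 - 9*sqrt(5) (o = 5 - 9*sqrt(3 + 2) = 5 - 9*sqrt(5) ≈ -15.125)
U(n, c) = -3/8 - 9*sqrt(5)/8 (U(n, c) = -1 + (5 - 9*sqrt(5))/8 = -1 + (5/8 - 9*sqrt(5)/8) = -3/8 - 9*sqrt(5)/8)
H(p) = -42 (H(p) = (-(-3)*7)*(-2) = (-1*(-3)*7)*(-2) = (3*7)*(-2) = 21*(-2) = -42)
-H(U(-11, 1)) = -1*(-42) = 42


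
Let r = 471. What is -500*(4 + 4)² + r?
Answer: -31529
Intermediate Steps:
-500*(4 + 4)² + r = -500*(4 + 4)² + 471 = -500*8² + 471 = -500*64 + 471 = -32000 + 471 = -31529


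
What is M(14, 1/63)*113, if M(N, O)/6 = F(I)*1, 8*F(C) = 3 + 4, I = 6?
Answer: 2373/4 ≈ 593.25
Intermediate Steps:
F(C) = 7/8 (F(C) = (3 + 4)/8 = (1/8)*7 = 7/8)
M(N, O) = 21/4 (M(N, O) = 6*((7/8)*1) = 6*(7/8) = 21/4)
M(14, 1/63)*113 = (21/4)*113 = 2373/4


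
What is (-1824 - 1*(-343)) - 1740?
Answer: -3221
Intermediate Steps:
(-1824 - 1*(-343)) - 1740 = (-1824 + 343) - 1740 = -1481 - 1740 = -3221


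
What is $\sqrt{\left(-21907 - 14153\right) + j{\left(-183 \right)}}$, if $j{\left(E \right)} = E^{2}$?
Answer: $i \sqrt{2571} \approx 50.705 i$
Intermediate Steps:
$\sqrt{\left(-21907 - 14153\right) + j{\left(-183 \right)}} = \sqrt{\left(-21907 - 14153\right) + \left(-183\right)^{2}} = \sqrt{\left(-21907 - 14153\right) + 33489} = \sqrt{-36060 + 33489} = \sqrt{-2571} = i \sqrt{2571}$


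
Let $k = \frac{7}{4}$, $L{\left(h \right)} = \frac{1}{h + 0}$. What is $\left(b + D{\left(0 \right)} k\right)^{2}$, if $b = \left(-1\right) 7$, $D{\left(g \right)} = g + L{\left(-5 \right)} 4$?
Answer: $\frac{1764}{25} \approx 70.56$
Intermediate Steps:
$L{\left(h \right)} = \frac{1}{h}$
$D{\left(g \right)} = - \frac{4}{5} + g$ ($D{\left(g \right)} = g + \frac{1}{-5} \cdot 4 = g - \frac{4}{5} = - \frac{4}{5} + g$)
$k = \frac{7}{4}$ ($k = 7 \cdot \frac{1}{4} = \frac{7}{4} \approx 1.75$)
$b = -7$
$\left(b + D{\left(0 \right)} k\right)^{2} = \left(-7 + \left(- \frac{4}{5} + 0\right) \frac{7}{4}\right)^{2} = \left(-7 - \frac{7}{5}\right)^{2} = \left(- \frac{42}{5}\right)^{2} = \frac{1764}{25}$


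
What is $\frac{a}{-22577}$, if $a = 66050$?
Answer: $- \frac{66050}{22577} \approx -2.9255$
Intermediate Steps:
$\frac{a}{-22577} = \frac{66050}{-22577} = 66050 \left(- \frac{1}{22577}\right) = - \frac{66050}{22577}$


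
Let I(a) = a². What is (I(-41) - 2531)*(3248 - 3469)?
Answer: 187850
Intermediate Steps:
(I(-41) - 2531)*(3248 - 3469) = ((-41)² - 2531)*(3248 - 3469) = (1681 - 2531)*(-221) = -850*(-221) = 187850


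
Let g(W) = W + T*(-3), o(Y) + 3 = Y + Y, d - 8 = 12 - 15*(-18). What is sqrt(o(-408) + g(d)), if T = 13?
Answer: 2*I*sqrt(142) ≈ 23.833*I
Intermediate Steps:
d = 290 (d = 8 + (12 - 15*(-18)) = 8 + (12 + 270) = 8 + 282 = 290)
o(Y) = -3 + 2*Y (o(Y) = -3 + (Y + Y) = -3 + 2*Y)
g(W) = -39 + W (g(W) = W + 13*(-3) = W - 39 = -39 + W)
sqrt(o(-408) + g(d)) = sqrt((-3 + 2*(-408)) + (-39 + 290)) = sqrt((-3 - 816) + 251) = sqrt(-819 + 251) = sqrt(-568) = 2*I*sqrt(142)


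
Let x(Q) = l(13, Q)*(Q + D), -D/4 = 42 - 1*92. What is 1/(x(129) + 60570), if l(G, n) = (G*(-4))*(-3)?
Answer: 1/111894 ≈ 8.9370e-6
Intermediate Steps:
l(G, n) = 12*G (l(G, n) = -4*G*(-3) = 12*G)
D = 200 (D = -4*(42 - 1*92) = -4*(42 - 92) = -4*(-50) = 200)
x(Q) = 31200 + 156*Q (x(Q) = (12*13)*(Q + 200) = 156*(200 + Q) = 31200 + 156*Q)
1/(x(129) + 60570) = 1/((31200 + 156*129) + 60570) = 1/((31200 + 20124) + 60570) = 1/(51324 + 60570) = 1/111894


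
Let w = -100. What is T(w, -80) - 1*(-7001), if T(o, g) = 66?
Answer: 7067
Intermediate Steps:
T(w, -80) - 1*(-7001) = 66 - 1*(-7001) = 66 + 7001 = 7067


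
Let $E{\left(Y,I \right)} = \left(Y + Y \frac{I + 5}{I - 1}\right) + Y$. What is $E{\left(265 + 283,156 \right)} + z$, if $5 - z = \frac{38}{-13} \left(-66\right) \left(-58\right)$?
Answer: $\frac{25912399}{2015} \approx 12860.0$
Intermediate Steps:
$E{\left(Y,I \right)} = 2 Y + \frac{Y \left(5 + I\right)}{-1 + I}$ ($E{\left(Y,I \right)} = \left(Y + Y \frac{5 + I}{-1 + I}\right) + Y = \left(Y + \frac{Y \left(5 + I\right)}{-1 + I}\right) + Y = 2 Y + \frac{Y \left(5 + I\right)}{-1 + I}$)
$z = \frac{145529}{13}$ ($z = 5 - \frac{38}{-13} \left(-66\right) \left(-58\right) = 5 - 38 \left(- \frac{1}{13}\right) \left(-66\right) \left(-58\right) = 5 - \left(- \frac{38}{13}\right) \left(-66\right) \left(-58\right) = 5 - \frac{2508}{13} \left(-58\right) = 5 - - \frac{145464}{13} = 5 + \frac{145464}{13} = \frac{145529}{13} \approx 11195.0$)
$E{\left(265 + 283,156 \right)} + z = \frac{3 \left(265 + 283\right) \left(1 + 156\right)}{-1 + 156} + \frac{145529}{13} = 3 \cdot 548 \cdot \frac{1}{155} \cdot 157 + \frac{145529}{13} = \frac{258108}{155} + \frac{145529}{13} = \frac{25912399}{2015}$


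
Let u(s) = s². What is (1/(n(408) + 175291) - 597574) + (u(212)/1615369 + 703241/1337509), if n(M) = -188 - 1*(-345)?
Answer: -4622874357663675732379/7736077273196792 ≈ -5.9757e+5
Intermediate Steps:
n(M) = 157 (n(M) = -188 + 345 = 157)
(1/(n(408) + 175291) - 597574) + (u(212)/1615369 + 703241/1337509) = (1/(157 + 175291) - 597574) + (212²/1615369 + 703241/1337509) = (1/175448 - 597574) + (44944*(1/1615369) + 703241*(1/1337509)) = (1/175448 - 597574) + (44944/1615369 + 703241/1337509) = -104843163151/175448 + 1196106715425/2160570575821 = -4622874357663675732379/7736077273196792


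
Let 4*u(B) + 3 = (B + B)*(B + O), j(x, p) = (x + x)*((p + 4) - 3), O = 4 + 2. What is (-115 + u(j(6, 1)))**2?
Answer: 954529/16 ≈ 59658.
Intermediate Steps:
O = 6
j(x, p) = 2*x*(1 + p) (j(x, p) = (2*x)*((4 + p) - 3) = (2*x)*(1 + p) = 2*x*(1 + p))
u(B) = -3/4 + B*(6 + B)/2 (u(B) = -3/4 + ((B + B)*(B + 6))/4 = -3/4 + ((2*B)*(6 + B))/4 = -3/4 + (2*B*(6 + B))/4 = -3/4 + B*(6 + B)/2)
(-115 + u(j(6, 1)))**2 = (-115 + (-3/4 + (2*6*(1 + 1))**2/2 + 3*(2*6*(1 + 1))))**2 = (-115 + (-3/4 + (2*6*2)**2/2 + 3*(2*6*2)))**2 = (-115 + (-3/4 + (1/2)*24**2 + 3*24))**2 = (-115 + (-3/4 + (1/2)*576 + 72))**2 = (-115 + (-3/4 + 288 + 72))**2 = (-115 + 1437/4)**2 = (977/4)**2 = 954529/16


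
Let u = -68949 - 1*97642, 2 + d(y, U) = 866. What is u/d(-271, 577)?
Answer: -166591/864 ≈ -192.81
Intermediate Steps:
d(y, U) = 864 (d(y, U) = -2 + 866 = 864)
u = -166591 (u = -68949 - 97642 = -166591)
u/d(-271, 577) = -166591/864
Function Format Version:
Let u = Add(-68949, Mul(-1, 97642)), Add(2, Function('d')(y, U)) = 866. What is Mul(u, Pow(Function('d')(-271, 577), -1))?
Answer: Rational(-166591, 864) ≈ -192.81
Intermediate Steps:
Function('d')(y, U) = 864 (Function('d')(y, U) = Add(-2, 866) = 864)
u = -166591 (u = Add(-68949, -97642) = -166591)
Mul(u, Pow(Function('d')(-271, 577), -1)) = Mul(-166591, Pow(864, -1)) = Mul(-166591, Rational(1, 864)) = Rational(-166591, 864)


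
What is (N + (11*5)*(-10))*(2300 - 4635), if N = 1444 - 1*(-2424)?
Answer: -7747530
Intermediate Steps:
N = 3868 (N = 1444 + 2424 = 3868)
(N + (11*5)*(-10))*(2300 - 4635) = (3868 + (11*5)*(-10))*(2300 - 4635) = (3868 + 55*(-10))*(-2335) = (3868 - 550)*(-2335) = 3318*(-2335) = -7747530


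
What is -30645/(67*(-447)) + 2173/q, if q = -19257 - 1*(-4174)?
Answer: 132379786/150573589 ≈ 0.87917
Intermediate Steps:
q = -15083 (q = -19257 + 4174 = -15083)
-30645/(67*(-447)) + 2173/q = -30645/(67*(-447)) + 2173/(-15083) = -30645/(-29949) + 2173*(-1/15083) = -30645*(-1/29949) - 2173/15083 = 10215/9983 - 2173/15083 = 132379786/150573589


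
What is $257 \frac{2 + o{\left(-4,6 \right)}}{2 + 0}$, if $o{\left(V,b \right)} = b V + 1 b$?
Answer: $-2056$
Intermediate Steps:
$o{\left(V,b \right)} = b + V b$ ($o{\left(V,b \right)} = V b + b = b + V b$)
$257 \frac{2 + o{\left(-4,6 \right)}}{2 + 0} = 257 \frac{2 + 6 \left(1 - 4\right)}{2 + 0} = 257 \frac{2 + 6 \left(-3\right)}{2} = 257 \left(2 - 18\right) \frac{1}{2} = 257 \left(\left(-16\right) \frac{1}{2}\right) = 257 \left(-8\right) = -2056$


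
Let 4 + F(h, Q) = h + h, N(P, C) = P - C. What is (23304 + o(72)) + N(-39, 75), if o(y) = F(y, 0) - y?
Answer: 23258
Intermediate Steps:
F(h, Q) = -4 + 2*h (F(h, Q) = -4 + (h + h) = -4 + 2*h)
o(y) = -4 + y (o(y) = (-4 + 2*y) - y = -4 + y)
(23304 + o(72)) + N(-39, 75) = (23304 + (-4 + 72)) + (-39 - 1*75) = (23304 + 68) + (-39 - 75) = 23372 - 114 = 23258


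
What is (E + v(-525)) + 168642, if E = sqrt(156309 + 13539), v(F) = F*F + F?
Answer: 443742 + 6*sqrt(4718) ≈ 4.4415e+5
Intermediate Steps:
v(F) = F + F**2 (v(F) = F**2 + F = F + F**2)
E = 6*sqrt(4718) (E = sqrt(169848) = 6*sqrt(4718) ≈ 412.13)
(E + v(-525)) + 168642 = (6*sqrt(4718) - 525*(1 - 525)) + 168642 = (6*sqrt(4718) - 525*(-524)) + 168642 = (6*sqrt(4718) + 275100) + 168642 = (275100 + 6*sqrt(4718)) + 168642 = 443742 + 6*sqrt(4718)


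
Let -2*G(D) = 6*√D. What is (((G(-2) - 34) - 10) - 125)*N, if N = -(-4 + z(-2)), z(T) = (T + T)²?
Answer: 2028 + 36*I*√2 ≈ 2028.0 + 50.912*I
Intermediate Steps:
G(D) = -3*√D
z(T) = 4*T² (z(T) = (2*T)² = 4*T²)
N = -12 (N = -(-4 + 4*(-2)²) = -(-4 + 4*4) = -(-4 + 16) = -1*12 = -12)
(((G(-2) - 34) - 10) - 125)*N = (((-3*I*√2 - 34) - 10) - 125)*(-12) = (((-34 - 3*I*√2) - 10) - 125)*(-12) = ((-44 - 3*I*√2) - 125)*(-12) = (-169 - 3*I*√2)*(-12) = 2028 + 36*I*√2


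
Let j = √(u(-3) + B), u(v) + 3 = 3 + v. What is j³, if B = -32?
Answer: -35*I*√35 ≈ -207.06*I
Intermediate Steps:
u(v) = v (u(v) = -3 + (3 + v) = v)
j = I*√35 (j = √(-3 - 32) = √(-35) = I*√35 ≈ 5.9161*I)
j³ = (I*√35)³ = -35*I*√35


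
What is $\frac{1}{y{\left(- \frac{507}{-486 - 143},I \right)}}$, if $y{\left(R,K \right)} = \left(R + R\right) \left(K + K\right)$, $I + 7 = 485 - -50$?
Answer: $\frac{629}{1070784} \approx 0.00058742$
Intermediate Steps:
$I = 528$ ($I = -7 + \left(485 - -50\right) = -7 + \left(485 + 50\right) = -7 + 535 = 528$)
$y{\left(R,K \right)} = 4 K R$ ($y{\left(R,K \right)} = 2 R 2 K = 4 K R$)
$\frac{1}{y{\left(- \frac{507}{-486 - 143},I \right)}} = \frac{1}{4 \cdot 528 \left(- \frac{507}{-486 - 143}\right)} = \frac{1}{4 \cdot 528 \left(- \frac{507}{-629}\right)} = \frac{1}{4 \cdot 528 \left(\left(-507\right) \left(- \frac{1}{629}\right)\right)} = \frac{1}{4 \cdot 528 \cdot \frac{507}{629}} = \frac{1}{\frac{1070784}{629}} = \frac{629}{1070784}$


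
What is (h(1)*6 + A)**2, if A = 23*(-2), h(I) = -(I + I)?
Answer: 3364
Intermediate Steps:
h(I) = -2*I
A = -46
(h(1)*6 + A)**2 = (-2*1*6 - 46)**2 = (-2*6 - 46)**2 = (-12 - 46)**2 = (-58)**2 = 3364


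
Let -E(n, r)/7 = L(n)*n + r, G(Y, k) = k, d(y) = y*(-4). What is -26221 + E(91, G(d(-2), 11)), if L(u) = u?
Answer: -84265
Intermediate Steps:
d(y) = -4*y
E(n, r) = -7*r - 7*n**2 (E(n, r) = -7*(n*n + r) = -7*(n**2 + r) = -7*(r + n**2) = -7*r - 7*n**2)
-26221 + E(91, G(d(-2), 11)) = -26221 + (-7*11 - 7*91**2) = -26221 + (-77 - 7*8281) = -26221 + (-77 - 57967) = -26221 - 58044 = -84265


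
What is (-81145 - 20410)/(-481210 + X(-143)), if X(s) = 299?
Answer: 101555/480911 ≈ 0.21117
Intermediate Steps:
(-81145 - 20410)/(-481210 + X(-143)) = (-81145 - 20410)/(-481210 + 299) = -101555/(-480911) = -101555*(-1/480911) = 101555/480911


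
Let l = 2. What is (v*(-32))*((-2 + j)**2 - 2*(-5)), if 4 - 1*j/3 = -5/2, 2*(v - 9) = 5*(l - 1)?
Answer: -116380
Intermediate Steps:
v = 23/2 (v = 9 + (5*(2 - 1))/2 = 9 + (5*1)/2 = 9 + (1/2)*5 = 9 + 5/2 = 23/2 ≈ 11.500)
j = 39/2 (j = 12 - (-15)/2 = 12 - 3*(-5/2) = 12 + 15/2 = 39/2 ≈ 19.500)
(v*(-32))*((-2 + j)**2 - 2*(-5)) = ((23/2)*(-32))*((-2 + 39/2)**2 - 2*(-5)) = -368*((35/2)**2 + 10) = -368*(1225/4 + 10) = -368*1265/4 = -116380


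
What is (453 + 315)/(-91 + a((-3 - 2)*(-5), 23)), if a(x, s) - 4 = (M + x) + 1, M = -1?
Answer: -384/31 ≈ -12.387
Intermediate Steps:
a(x, s) = 4 + x (a(x, s) = 4 + ((-1 + x) + 1) = 4 + x)
(453 + 315)/(-91 + a((-3 - 2)*(-5), 23)) = (453 + 315)/(-91 + (4 + (-3 - 2)*(-5))) = 768/(-91 + (4 - 5*(-5))) = 768/(-91 + (4 + 25)) = 768/(-91 + 29) = 768/(-62) = 768*(-1/62) = -384/31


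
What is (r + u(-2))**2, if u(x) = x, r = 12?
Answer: 100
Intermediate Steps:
(r + u(-2))**2 = (12 - 2)**2 = 10**2 = 100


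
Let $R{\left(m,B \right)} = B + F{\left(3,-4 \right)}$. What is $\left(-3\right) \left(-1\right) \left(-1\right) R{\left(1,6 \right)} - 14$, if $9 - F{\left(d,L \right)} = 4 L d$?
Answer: $-203$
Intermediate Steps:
$F{\left(d,L \right)} = 9 - 4 L d$
$R{\left(m,B \right)} = 57 + B$ ($R{\left(m,B \right)} = B - \left(-9 - 48\right) = B + \left(9 + 48\right) = B + 57 = 57 + B$)
$\left(-3\right) \left(-1\right) \left(-1\right) R{\left(1,6 \right)} - 14 = \left(-3\right) \left(-1\right) \left(-1\right) \left(57 + 6\right) - 14 = 3 \left(-1\right) 63 - 14 = \left(-3\right) 63 - 14 = -189 - 14 = -203$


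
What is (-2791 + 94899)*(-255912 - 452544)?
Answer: -65254465248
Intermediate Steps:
(-2791 + 94899)*(-255912 - 452544) = 92108*(-708456) = -65254465248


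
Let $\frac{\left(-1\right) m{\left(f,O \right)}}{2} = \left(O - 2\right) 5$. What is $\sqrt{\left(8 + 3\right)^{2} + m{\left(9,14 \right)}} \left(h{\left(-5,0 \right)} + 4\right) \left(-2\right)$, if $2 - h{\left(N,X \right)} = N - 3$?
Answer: $-28$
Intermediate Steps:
$h{\left(N,X \right)} = 5 - N$ ($h{\left(N,X \right)} = 2 - \left(N - 3\right) = 2 - \left(-3 + N\right) = 5 - N$)
$m{\left(f,O \right)} = 20 - 10 O$ ($m{\left(f,O \right)} = - 2 \left(O - 2\right) 5 = - 2 \left(-2 + O\right) 5 = - 2 \left(-10 + 5 O\right) = 20 - 10 O$)
$\sqrt{\left(8 + 3\right)^{2} + m{\left(9,14 \right)}} \left(h{\left(-5,0 \right)} + 4\right) \left(-2\right) = \sqrt{\left(8 + 3\right)^{2} + \left(20 - 140\right)} \left(\left(5 - -5\right) + 4\right) \left(-2\right) = \sqrt{11^{2} + \left(20 - 140\right)} \left(\left(5 + 5\right) + 4\right) \left(-2\right) = \sqrt{121 - 120} \left(10 + 4\right) \left(-2\right) = \sqrt{1} \cdot 14 \left(-2\right) = 1 \left(-28\right) = -28$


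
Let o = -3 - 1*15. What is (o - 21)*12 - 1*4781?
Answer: -5249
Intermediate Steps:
o = -18 (o = -3 - 15 = -18)
(o - 21)*12 - 1*4781 = (-18 - 21)*12 - 1*4781 = -39*12 - 4781 = -468 - 4781 = -5249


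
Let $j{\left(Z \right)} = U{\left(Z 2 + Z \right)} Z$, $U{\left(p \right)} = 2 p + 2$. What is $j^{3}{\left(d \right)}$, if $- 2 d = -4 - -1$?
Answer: $\frac{35937}{8} \approx 4492.1$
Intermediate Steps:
$d = \frac{3}{2}$ ($d = - \frac{-4 - -1}{2} = - \frac{-4 + 1}{2} = \left(- \frac{1}{2}\right) \left(-3\right) = \frac{3}{2} \approx 1.5$)
$U{\left(p \right)} = 2 + 2 p$
$j{\left(Z \right)} = Z \left(2 + 6 Z\right)$ ($j{\left(Z \right)} = \left(2 + 2 \left(Z 2 + Z\right)\right) Z = \left(2 + 2 \left(2 Z + Z\right)\right) Z = \left(2 + 2 \cdot 3 Z\right) Z = \left(2 + 6 Z\right) Z = Z \left(2 + 6 Z\right)$)
$j^{3}{\left(d \right)} = \left(2 \cdot \frac{3}{2} \left(1 + 3 \cdot \frac{3}{2}\right)\right)^{3} = \left(2 \cdot \frac{3}{2} \left(1 + \frac{9}{2}\right)\right)^{3} = \left(2 \cdot \frac{3}{2} \cdot \frac{11}{2}\right)^{3} = \left(\frac{33}{2}\right)^{3} = \frac{35937}{8}$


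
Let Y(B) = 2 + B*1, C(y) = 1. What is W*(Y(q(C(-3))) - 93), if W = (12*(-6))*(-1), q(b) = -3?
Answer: -6768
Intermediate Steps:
Y(B) = 2 + B
W = 72 (W = -72*(-1) = 72)
W*(Y(q(C(-3))) - 93) = 72*((2 - 3) - 93) = 72*(-1 - 93) = 72*(-94) = -6768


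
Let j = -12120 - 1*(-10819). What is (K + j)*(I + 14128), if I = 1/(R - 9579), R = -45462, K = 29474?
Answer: 7302622348577/18347 ≈ 3.9803e+8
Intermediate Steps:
j = -1301 (j = -12120 + 10819 = -1301)
I = -1/55041 (I = 1/(-45462 - 9579) = 1/(-55041) = -1/55041 ≈ -1.8168e-5)
(K + j)*(I + 14128) = (29474 - 1301)*(-1/55041 + 14128) = 28173*(777619247/55041) = 7302622348577/18347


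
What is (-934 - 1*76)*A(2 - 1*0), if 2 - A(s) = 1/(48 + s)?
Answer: -9999/5 ≈ -1999.8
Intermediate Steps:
A(s) = 2 - 1/(48 + s)
(-934 - 1*76)*A(2 - 1*0) = (-934 - 1*76)*((95 + 2*(2 - 1*0))/(48 + (2 - 1*0))) = (-934 - 76)*((95 + 2*(2 + 0))/(48 + (2 + 0))) = -1010*(95 + 2*2)/(48 + 2) = -1010*(95 + 4)/50 = -101*99/5 = -1010*99/50 = -9999/5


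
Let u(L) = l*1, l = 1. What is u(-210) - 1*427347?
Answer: -427346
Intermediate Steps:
u(L) = 1 (u(L) = 1*1 = 1)
u(-210) - 1*427347 = 1 - 1*427347 = 1 - 427347 = -427346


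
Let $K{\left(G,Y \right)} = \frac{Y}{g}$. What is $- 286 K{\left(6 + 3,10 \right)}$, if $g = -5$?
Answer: $572$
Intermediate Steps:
$K{\left(G,Y \right)} = - \frac{Y}{5}$ ($K{\left(G,Y \right)} = \frac{Y}{-5} = Y \left(- \frac{1}{5}\right) = - \frac{Y}{5}$)
$- 286 K{\left(6 + 3,10 \right)} = - 286 \left(\left(- \frac{1}{5}\right) 10\right) = \left(-286\right) \left(-2\right) = 572$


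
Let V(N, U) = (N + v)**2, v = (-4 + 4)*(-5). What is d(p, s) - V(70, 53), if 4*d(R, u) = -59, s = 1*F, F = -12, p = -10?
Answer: -19659/4 ≈ -4914.8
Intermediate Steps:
v = 0 (v = 0*(-5) = 0)
s = -12 (s = 1*(-12) = -12)
V(N, U) = N**2 (V(N, U) = (N + 0)**2 = N**2)
d(R, u) = -59/4 (d(R, u) = (1/4)*(-59) = -59/4)
d(p, s) - V(70, 53) = -59/4 - 1*70**2 = -59/4 - 1*4900 = -59/4 - 4900 = -19659/4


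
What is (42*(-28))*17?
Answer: -19992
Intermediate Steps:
(42*(-28))*17 = -1176*17 = -19992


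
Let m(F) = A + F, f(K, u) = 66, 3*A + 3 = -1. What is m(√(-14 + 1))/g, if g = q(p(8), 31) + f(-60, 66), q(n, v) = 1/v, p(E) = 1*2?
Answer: -124/6141 + 31*I*√13/2047 ≈ -0.020192 + 0.054603*I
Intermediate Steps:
A = -4/3 (A = -1 + (⅓)*(-1) = -1 - ⅓ = -4/3 ≈ -1.3333)
p(E) = 2
m(F) = -4/3 + F
g = 2047/31 (g = 1/31 + 66 = 2047/31 ≈ 66.032)
m(√(-14 + 1))/g = (-4/3 + √(-14 + 1))/(2047/31) = (-4/3 + √(-13))*(31/2047) = (-4/3 + I*√13)*(31/2047) = -124/6141 + 31*I*√13/2047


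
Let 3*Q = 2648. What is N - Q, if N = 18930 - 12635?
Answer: 16237/3 ≈ 5412.3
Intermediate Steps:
Q = 2648/3 (Q = (⅓)*2648 = 2648/3 ≈ 882.67)
N = 6295
N - Q = 6295 - 1*2648/3 = 6295 - 2648/3 = 16237/3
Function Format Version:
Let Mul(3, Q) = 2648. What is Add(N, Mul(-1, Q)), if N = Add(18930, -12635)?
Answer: Rational(16237, 3) ≈ 5412.3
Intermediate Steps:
Q = Rational(2648, 3) (Q = Mul(Rational(1, 3), 2648) = Rational(2648, 3) ≈ 882.67)
N = 6295
Add(N, Mul(-1, Q)) = Add(6295, Mul(-1, Rational(2648, 3))) = Add(6295, Rational(-2648, 3)) = Rational(16237, 3)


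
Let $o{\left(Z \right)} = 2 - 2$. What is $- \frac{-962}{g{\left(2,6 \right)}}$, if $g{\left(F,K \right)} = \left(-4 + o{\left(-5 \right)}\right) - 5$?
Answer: $- \frac{962}{9} \approx -106.89$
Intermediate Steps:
$o{\left(Z \right)} = 0$ ($o{\left(Z \right)} = 2 - 2 = 0$)
$g{\left(F,K \right)} = -9$ ($g{\left(F,K \right)} = \left(-4 + 0\right) - 5 = -4 - 5 = -9$)
$- \frac{-962}{g{\left(2,6 \right)}} = - \frac{-962}{-9} = - \frac{\left(-1\right) \left(-962\right)}{9} = \left(-1\right) \frac{962}{9} = - \frac{962}{9}$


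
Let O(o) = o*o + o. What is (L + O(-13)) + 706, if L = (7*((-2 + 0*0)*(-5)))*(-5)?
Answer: 512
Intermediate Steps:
O(o) = o + o**2 (O(o) = o**2 + o = o + o**2)
L = -350 (L = (7*((-2 + 0)*(-5)))*(-5) = (7*(-2*(-5)))*(-5) = (7*10)*(-5) = 70*(-5) = -350)
(L + O(-13)) + 706 = (-350 - 13*(1 - 13)) + 706 = (-350 - 13*(-12)) + 706 = (-350 + 156) + 706 = -194 + 706 = 512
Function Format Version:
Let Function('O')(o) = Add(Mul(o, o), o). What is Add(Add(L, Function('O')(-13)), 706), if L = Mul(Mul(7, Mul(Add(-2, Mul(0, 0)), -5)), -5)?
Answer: 512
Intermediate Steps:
Function('O')(o) = Add(o, Pow(o, 2)) (Function('O')(o) = Add(Pow(o, 2), o) = Add(o, Pow(o, 2)))
L = -350 (L = Mul(Mul(7, Mul(Add(-2, 0), -5)), -5) = Mul(Mul(7, Mul(-2, -5)), -5) = Mul(Mul(7, 10), -5) = Mul(70, -5) = -350)
Add(Add(L, Function('O')(-13)), 706) = Add(Add(-350, Mul(-13, Add(1, -13))), 706) = Add(Add(-350, Mul(-13, -12)), 706) = Add(Add(-350, 156), 706) = Add(-194, 706) = 512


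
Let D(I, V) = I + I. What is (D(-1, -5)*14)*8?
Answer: -224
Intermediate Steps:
D(I, V) = 2*I
(D(-1, -5)*14)*8 = ((2*(-1))*14)*8 = -2*14*8 = -28*8 = -224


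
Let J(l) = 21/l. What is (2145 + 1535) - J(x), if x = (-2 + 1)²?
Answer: 3659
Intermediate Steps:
x = 1 (x = (-1)² = 1)
(2145 + 1535) - J(x) = (2145 + 1535) - 21/1 = 3680 - 21 = 3659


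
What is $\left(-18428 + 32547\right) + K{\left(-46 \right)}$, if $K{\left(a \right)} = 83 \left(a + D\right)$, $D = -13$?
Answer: $9222$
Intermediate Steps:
$K{\left(a \right)} = -1079 + 83 a$ ($K{\left(a \right)} = 83 \left(a - 13\right) = 83 \left(-13 + a\right) = -1079 + 83 a$)
$\left(-18428 + 32547\right) + K{\left(-46 \right)} = \left(-18428 + 32547\right) + \left(-1079 + 83 \left(-46\right)\right) = 14119 - 4897 = 9222$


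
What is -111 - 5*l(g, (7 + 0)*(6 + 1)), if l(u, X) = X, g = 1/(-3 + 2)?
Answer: -356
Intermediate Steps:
g = -1 (g = 1/(-1) = -1)
-111 - 5*l(g, (7 + 0)*(6 + 1)) = -111 - 5*(7 + 0)*(6 + 1) = -111 - 35*7 = -111 - 5*49 = -111 - 245 = -356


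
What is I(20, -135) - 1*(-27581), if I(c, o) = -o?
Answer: 27716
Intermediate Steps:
I(20, -135) - 1*(-27581) = -1*(-135) - 1*(-27581) = 135 + 27581 = 27716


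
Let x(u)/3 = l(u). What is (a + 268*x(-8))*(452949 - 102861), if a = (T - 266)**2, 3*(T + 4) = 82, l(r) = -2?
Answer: 60158188352/3 ≈ 2.0053e+10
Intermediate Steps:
x(u) = -6 (x(u) = 3*(-2) = -6)
T = 70/3 (T = -4 + (1/3)*82 = -4 + 82/3 = 70/3 ≈ 23.333)
a = 529984/9 (a = (70/3 - 266)**2 = (-728/3)**2 = 529984/9 ≈ 58887.)
(a + 268*x(-8))*(452949 - 102861) = (529984/9 + 268*(-6))*(452949 - 102861) = (529984/9 - 1608)*350088 = (515512/9)*350088 = 60158188352/3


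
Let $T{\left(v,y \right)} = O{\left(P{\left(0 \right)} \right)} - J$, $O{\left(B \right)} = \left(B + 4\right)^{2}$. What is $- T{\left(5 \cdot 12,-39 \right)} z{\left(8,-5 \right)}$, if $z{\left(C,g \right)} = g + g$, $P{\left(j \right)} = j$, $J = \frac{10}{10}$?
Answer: $150$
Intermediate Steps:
$J = 1$ ($J = 10 \cdot \frac{1}{10} = 1$)
$O{\left(B \right)} = \left(4 + B\right)^{2}$
$z{\left(C,g \right)} = 2 g$
$T{\left(v,y \right)} = 15$ ($T{\left(v,y \right)} = \left(4 + 0\right)^{2} - 1 = 4^{2} - 1 = 16 - 1 = 15$)
$- T{\left(5 \cdot 12,-39 \right)} z{\left(8,-5 \right)} = - 15 \cdot 2 \left(-5\right) = - 15 \left(-10\right) = \left(-1\right) \left(-150\right) = 150$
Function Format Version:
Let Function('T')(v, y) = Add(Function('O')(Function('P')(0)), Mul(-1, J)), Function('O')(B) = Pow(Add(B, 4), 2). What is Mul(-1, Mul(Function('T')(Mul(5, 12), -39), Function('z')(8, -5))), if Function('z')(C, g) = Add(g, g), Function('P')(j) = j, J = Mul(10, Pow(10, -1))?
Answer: 150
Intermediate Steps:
J = 1 (J = Mul(10, Rational(1, 10)) = 1)
Function('O')(B) = Pow(Add(4, B), 2)
Function('z')(C, g) = Mul(2, g)
Function('T')(v, y) = 15 (Function('T')(v, y) = Add(Pow(Add(4, 0), 2), Mul(-1, 1)) = Add(Pow(4, 2), -1) = Add(16, -1) = 15)
Mul(-1, Mul(Function('T')(Mul(5, 12), -39), Function('z')(8, -5))) = Mul(-1, Mul(15, Mul(2, -5))) = Mul(-1, Mul(15, -10)) = Mul(-1, -150) = 150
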